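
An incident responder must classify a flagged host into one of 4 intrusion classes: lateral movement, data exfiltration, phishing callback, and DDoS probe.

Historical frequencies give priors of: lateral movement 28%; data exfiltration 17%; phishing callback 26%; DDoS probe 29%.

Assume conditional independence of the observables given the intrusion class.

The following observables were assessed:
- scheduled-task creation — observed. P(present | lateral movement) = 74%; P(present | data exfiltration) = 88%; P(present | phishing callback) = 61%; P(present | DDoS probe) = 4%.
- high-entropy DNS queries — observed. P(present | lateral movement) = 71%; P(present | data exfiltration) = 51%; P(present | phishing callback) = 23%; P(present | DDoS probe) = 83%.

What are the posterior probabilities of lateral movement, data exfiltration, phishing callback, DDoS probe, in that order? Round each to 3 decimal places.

For each hypothesis, the unnormalized posterior weight is prior × product of the observable likelihoods:
  lateral movement: 0.28 × 0.74 × 0.71 = 0.14711
  data exfiltration: 0.17 × 0.88 × 0.51 = 0.076296
  phishing callback: 0.26 × 0.61 × 0.23 = 0.036478
  DDoS probe: 0.29 × 0.04 × 0.83 = 0.009628
The unnormalized weights sum to 0.26951.
P(lateral movement | evidence) = 0.14711 / 0.26951 ≈ 0.546
P(data exfiltration | evidence) = 0.076296 / 0.26951 ≈ 0.283
P(phishing callback | evidence) = 0.036478 / 0.26951 ≈ 0.135
P(DDoS probe | evidence) = 0.009628 / 0.26951 ≈ 0.036

0.546, 0.283, 0.135, 0.036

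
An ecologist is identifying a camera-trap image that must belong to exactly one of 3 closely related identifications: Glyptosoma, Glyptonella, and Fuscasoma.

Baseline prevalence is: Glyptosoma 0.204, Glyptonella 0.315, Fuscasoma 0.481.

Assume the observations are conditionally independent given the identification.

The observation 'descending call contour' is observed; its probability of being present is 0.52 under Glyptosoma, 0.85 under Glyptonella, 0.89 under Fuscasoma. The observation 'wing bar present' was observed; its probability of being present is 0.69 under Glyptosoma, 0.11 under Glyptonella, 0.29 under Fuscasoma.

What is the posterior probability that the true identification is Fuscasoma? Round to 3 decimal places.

For each hypothesis, the unnormalized posterior weight is prior × product of the observation likelihoods:
  Glyptosoma: 0.204 × 0.52 × 0.69 = 0.073195
  Glyptonella: 0.315 × 0.85 × 0.11 = 0.029452
  Fuscasoma: 0.481 × 0.89 × 0.29 = 0.12415
Normalizing constant Z = 0.073195 + 0.029452 + 0.12415 = 0.22679.
P(Fuscasoma | evidence) = 0.12415 / 0.22679 ≈ 0.547.

0.547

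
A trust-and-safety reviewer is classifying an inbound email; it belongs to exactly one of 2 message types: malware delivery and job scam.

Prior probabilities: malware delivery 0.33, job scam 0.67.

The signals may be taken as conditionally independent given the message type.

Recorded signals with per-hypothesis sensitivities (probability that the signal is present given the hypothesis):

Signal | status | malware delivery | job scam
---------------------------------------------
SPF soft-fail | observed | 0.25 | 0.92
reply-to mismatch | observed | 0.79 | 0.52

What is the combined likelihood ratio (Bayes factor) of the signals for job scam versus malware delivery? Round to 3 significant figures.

The Bayes factor is the ratio of the joint likelihoods of the signal pattern under the two hypotheses.
  job scam: 0.92 × 0.52 = 0.4784
  malware delivery: 0.25 × 0.79 = 0.1975
Bayes factor = 0.4784 / 0.1975 ≈ 2.42

2.42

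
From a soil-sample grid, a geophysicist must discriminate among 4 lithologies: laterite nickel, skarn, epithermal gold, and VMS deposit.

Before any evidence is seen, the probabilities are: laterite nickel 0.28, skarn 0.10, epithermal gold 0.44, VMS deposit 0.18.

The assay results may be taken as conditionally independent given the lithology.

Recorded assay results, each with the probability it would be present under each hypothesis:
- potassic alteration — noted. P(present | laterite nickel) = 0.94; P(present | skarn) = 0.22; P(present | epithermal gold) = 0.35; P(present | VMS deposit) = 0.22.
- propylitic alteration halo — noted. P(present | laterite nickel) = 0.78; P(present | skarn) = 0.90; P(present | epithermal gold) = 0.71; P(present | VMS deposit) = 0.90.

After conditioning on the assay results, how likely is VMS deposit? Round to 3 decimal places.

For each hypothesis, the unnormalized posterior weight is prior × product of the assay result likelihoods:
  laterite nickel: 0.28 × 0.94 × 0.78 = 0.2053
  skarn: 0.10 × 0.22 × 0.90 = 0.0198
  epithermal gold: 0.44 × 0.35 × 0.71 = 0.10934
  VMS deposit: 0.18 × 0.22 × 0.90 = 0.03564
Marginal likelihood of the evidence = 0.37008.
P(VMS deposit | evidence) = 0.03564 / 0.37008 ≈ 0.096.

0.096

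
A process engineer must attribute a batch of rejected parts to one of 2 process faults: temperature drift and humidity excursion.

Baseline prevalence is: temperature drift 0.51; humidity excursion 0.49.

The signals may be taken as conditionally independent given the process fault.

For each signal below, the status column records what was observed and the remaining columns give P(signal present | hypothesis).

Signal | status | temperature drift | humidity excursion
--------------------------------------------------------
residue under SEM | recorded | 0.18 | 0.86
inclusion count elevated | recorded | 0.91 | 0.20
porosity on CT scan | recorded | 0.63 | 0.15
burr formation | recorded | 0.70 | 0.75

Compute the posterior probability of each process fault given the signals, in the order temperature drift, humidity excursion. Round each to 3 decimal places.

By Bayes' rule with conditional independence, the unnormalized weight for each hypothesis is prior × ∏ likelihoods:
  temperature drift: 0.51 × 0.18 × 0.91 × 0.63 × 0.70 = 0.03684
  humidity excursion: 0.49 × 0.86 × 0.20 × 0.15 × 0.75 = 0.0094815
The unnormalized weights sum to 0.046322.
P(temperature drift | evidence) = 0.03684 / 0.046322 ≈ 0.795
P(humidity excursion | evidence) = 0.0094815 / 0.046322 ≈ 0.205

0.795, 0.205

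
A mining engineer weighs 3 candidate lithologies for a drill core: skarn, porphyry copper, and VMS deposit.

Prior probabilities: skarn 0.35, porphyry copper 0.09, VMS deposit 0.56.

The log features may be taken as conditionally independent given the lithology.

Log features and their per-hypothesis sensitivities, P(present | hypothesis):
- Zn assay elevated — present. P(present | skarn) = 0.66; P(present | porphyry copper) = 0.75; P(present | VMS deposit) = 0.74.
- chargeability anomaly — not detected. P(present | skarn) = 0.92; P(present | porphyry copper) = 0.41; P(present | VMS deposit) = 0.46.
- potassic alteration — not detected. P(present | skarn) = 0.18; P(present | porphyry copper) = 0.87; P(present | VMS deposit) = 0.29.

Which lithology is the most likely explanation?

For each hypothesis, the unnormalized posterior weight is prior × product of the log feature likelihoods (using 1 − P(present | H) for each absent log feature):
  skarn: 0.35 × 0.66 × (1 − 0.92) × (1 − 0.18) = 0.015154
  porphyry copper: 0.09 × 0.75 × (1 − 0.41) × (1 − 0.87) = 0.0051773
  VMS deposit: 0.56 × 0.74 × (1 − 0.46) × (1 − 0.29) = 0.15888
Marginal likelihood of the evidence = 0.17921.
P(skarn | evidence) ≈ 0.015154 / 0.17921 ≈ 0.085
P(porphyry copper | evidence) ≈ 0.0051773 / 0.17921 ≈ 0.029
P(VMS deposit | evidence) ≈ 0.15888 / 0.17921 ≈ 0.887
The largest is 0.887, so VMS deposit is most probable.

VMS deposit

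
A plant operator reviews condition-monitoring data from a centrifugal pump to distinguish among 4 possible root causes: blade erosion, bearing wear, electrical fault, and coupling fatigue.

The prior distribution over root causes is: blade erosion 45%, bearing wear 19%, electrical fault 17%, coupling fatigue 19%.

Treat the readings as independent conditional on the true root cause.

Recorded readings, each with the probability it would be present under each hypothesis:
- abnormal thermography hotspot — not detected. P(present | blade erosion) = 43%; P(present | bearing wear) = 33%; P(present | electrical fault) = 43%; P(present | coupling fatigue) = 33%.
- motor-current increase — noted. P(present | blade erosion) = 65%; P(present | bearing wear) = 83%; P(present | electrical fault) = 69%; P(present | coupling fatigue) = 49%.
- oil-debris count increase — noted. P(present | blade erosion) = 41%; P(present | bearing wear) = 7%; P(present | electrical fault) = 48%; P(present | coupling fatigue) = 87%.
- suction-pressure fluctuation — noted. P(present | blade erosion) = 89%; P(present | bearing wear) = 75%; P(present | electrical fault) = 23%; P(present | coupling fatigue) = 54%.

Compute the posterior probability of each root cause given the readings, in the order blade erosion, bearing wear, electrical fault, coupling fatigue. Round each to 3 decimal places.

By Bayes' rule with conditional independence, the unnormalized weight for each hypothesis is prior × ∏ likelihoods (using 1 − P(present | H) for each absent reading):
  blade erosion: 0.45 × (1 − 0.43) × 0.65 × 0.41 × 0.89 = 0.060838
  bearing wear: 0.19 × (1 − 0.33) × 0.83 × 0.07 × 0.75 = 0.0055471
  electrical fault: 0.17 × (1 − 0.43) × 0.69 × 0.48 × 0.23 = 0.0073815
  coupling fatigue: 0.19 × (1 − 0.33) × 0.49 × 0.87 × 0.54 = 0.029305
The unnormalized weights sum to 0.10307.
P(blade erosion | evidence) = 0.060838 / 0.10307 ≈ 0.590
P(bearing wear | evidence) = 0.0055471 / 0.10307 ≈ 0.054
P(electrical fault | evidence) = 0.0073815 / 0.10307 ≈ 0.072
P(coupling fatigue | evidence) = 0.029305 / 0.10307 ≈ 0.284

0.590, 0.054, 0.072, 0.284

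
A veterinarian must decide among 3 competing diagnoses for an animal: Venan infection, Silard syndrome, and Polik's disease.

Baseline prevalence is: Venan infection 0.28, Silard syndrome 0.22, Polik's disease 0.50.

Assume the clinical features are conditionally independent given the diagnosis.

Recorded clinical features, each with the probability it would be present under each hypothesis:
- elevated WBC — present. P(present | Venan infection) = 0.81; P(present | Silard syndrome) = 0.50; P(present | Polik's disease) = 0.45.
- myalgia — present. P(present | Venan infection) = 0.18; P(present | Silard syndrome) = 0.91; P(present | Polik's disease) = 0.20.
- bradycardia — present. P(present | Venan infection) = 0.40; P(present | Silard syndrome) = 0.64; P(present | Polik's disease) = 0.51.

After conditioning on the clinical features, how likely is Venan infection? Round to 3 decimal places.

By Bayes' rule with conditional independence, the unnormalized weight for each hypothesis is prior × ∏ likelihoods:
  Venan infection: 0.28 × 0.81 × 0.18 × 0.40 = 0.01633
  Silard syndrome: 0.22 × 0.50 × 0.91 × 0.64 = 0.064064
  Polik's disease: 0.50 × 0.45 × 0.20 × 0.51 = 0.02295
Normalizing constant Z = 0.01633 + 0.064064 + 0.02295 = 0.10334.
P(Venan infection | evidence) = 0.01633 / 0.10334 ≈ 0.158.

0.158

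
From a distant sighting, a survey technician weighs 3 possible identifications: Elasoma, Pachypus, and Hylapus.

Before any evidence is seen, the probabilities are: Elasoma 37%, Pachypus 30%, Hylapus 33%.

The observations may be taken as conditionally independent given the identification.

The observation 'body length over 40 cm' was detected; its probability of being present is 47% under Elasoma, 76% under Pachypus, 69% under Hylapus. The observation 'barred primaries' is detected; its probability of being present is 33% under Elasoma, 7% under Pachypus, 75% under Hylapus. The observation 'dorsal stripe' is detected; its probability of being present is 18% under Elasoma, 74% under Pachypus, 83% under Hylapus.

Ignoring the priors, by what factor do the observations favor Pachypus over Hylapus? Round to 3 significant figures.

0.0917

The Bayes factor is the ratio of the joint likelihoods of the evidence pattern under the two hypotheses.
  Pachypus: 0.76 × 0.07 × 0.74 = 0.039368
  Hylapus: 0.69 × 0.75 × 0.83 = 0.42952
Bayes factor = 0.039368 / 0.42952 ≈ 0.0917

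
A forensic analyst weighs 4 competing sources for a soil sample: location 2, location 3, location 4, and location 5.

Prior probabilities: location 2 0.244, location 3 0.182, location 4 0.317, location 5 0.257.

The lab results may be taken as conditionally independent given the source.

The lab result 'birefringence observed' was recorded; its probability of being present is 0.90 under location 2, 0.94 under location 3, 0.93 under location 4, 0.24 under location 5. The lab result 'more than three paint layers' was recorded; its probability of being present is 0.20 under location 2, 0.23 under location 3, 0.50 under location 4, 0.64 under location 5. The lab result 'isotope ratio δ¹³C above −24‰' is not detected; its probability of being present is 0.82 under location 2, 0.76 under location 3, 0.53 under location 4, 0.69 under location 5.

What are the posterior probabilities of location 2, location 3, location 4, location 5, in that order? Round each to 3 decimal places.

By Bayes' rule with conditional independence, the unnormalized weight for each hypothesis is prior × ∏ likelihoods (using 1 − P(present | H) for each absent lab result):
  location 2: 0.244 × 0.90 × 0.20 × (1 − 0.82) = 0.0079056
  location 3: 0.182 × 0.94 × 0.23 × (1 − 0.76) = 0.0094436
  location 4: 0.317 × 0.93 × 0.50 × (1 − 0.53) = 0.06928
  location 5: 0.257 × 0.24 × 0.64 × (1 − 0.69) = 0.012237
The unnormalized weights sum to 0.098867.
P(location 2 | evidence) = 0.0079056 / 0.098867 ≈ 0.080
P(location 3 | evidence) = 0.0094436 / 0.098867 ≈ 0.096
P(location 4 | evidence) = 0.06928 / 0.098867 ≈ 0.701
P(location 5 | evidence) = 0.012237 / 0.098867 ≈ 0.124

0.080, 0.096, 0.701, 0.124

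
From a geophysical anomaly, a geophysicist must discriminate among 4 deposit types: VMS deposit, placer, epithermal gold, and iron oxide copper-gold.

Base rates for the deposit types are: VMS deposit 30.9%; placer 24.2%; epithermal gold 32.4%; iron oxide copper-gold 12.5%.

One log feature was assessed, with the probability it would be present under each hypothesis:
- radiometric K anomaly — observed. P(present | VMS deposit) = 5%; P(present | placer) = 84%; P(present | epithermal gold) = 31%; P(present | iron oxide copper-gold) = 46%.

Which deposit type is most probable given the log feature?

placer

Multiply each prior by the likelihood of the log feature:
  VMS deposit: 0.309 × 0.05 = 0.01545
  placer: 0.242 × 0.84 = 0.20328
  epithermal gold: 0.324 × 0.31 = 0.10044
  iron oxide copper-gold: 0.125 × 0.46 = 0.0575
Marginal likelihood of the evidence = 0.37667.
P(VMS deposit | evidence) ≈ 0.01545 / 0.37667 ≈ 0.041
P(placer | evidence) ≈ 0.20328 / 0.37667 ≈ 0.540
P(epithermal gold | evidence) ≈ 0.10044 / 0.37667 ≈ 0.267
P(iron oxide copper-gold | evidence) ≈ 0.0575 / 0.37667 ≈ 0.153
The largest is 0.540, so placer is most probable.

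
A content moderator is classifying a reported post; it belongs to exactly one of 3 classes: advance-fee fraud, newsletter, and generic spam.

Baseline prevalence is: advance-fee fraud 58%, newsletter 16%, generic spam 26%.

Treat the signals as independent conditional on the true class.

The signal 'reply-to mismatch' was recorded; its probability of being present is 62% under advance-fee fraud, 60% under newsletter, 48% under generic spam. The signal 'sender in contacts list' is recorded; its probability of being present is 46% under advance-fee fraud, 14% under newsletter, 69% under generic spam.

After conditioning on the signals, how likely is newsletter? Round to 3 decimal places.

0.051

For each hypothesis, the unnormalized posterior weight is prior × product of the signal likelihoods:
  advance-fee fraud: 0.58 × 0.62 × 0.46 = 0.16542
  newsletter: 0.16 × 0.60 × 0.14 = 0.01344
  generic spam: 0.26 × 0.48 × 0.69 = 0.086112
Marginal likelihood of the evidence = 0.26497.
P(newsletter | evidence) = 0.01344 / 0.26497 ≈ 0.051.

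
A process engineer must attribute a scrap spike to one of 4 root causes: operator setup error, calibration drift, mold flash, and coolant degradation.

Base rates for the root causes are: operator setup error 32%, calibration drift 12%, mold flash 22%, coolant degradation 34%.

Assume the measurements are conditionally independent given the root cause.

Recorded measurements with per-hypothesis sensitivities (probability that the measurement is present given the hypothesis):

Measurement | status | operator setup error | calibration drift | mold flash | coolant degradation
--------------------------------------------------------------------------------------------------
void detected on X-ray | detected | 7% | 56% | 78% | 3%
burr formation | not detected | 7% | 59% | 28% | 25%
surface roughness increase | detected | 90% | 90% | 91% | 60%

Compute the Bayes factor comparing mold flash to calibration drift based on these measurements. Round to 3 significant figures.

2.47

Take the product of per-measurement likelihoods under each hypothesis (using 1 − P(present | H) for each absent measurement), then divide.
  mold flash: 0.78 × (1 − 0.28) × 0.91 = 0.51106
  calibration drift: 0.56 × (1 − 0.59) × 0.90 = 0.20664
Bayes factor = 0.51106 / 0.20664 ≈ 2.47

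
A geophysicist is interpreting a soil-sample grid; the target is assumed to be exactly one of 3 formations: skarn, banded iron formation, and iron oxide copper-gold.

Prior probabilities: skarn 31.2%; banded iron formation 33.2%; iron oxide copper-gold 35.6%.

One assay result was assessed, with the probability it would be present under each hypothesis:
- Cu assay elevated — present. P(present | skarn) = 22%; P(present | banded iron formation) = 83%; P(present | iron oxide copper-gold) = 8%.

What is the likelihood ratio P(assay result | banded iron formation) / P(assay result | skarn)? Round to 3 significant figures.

The Bayes factor is the ratio of the two likelihoods.
  banded iron formation: 0.83
  skarn: 0.22
Bayes factor = 0.83 / 0.22 ≈ 3.77

3.77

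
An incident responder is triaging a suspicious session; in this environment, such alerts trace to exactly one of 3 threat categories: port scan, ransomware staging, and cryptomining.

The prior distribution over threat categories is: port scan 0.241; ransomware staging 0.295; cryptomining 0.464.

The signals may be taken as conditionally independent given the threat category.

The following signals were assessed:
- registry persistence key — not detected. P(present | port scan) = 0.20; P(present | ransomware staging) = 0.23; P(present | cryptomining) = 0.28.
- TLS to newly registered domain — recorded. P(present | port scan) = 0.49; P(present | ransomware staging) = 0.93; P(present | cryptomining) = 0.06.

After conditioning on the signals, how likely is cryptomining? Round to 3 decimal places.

0.062

For each hypothesis, the unnormalized posterior weight is prior × product of the signal likelihoods (using 1 − P(present | H) for each absent signal):
  port scan: 0.241 × (1 − 0.20) × 0.49 = 0.094472
  ransomware staging: 0.295 × (1 − 0.23) × 0.93 = 0.21125
  cryptomining: 0.464 × (1 − 0.28) × 0.06 = 0.020045
The unnormalized weights sum to 0.32577.
P(cryptomining | evidence) = 0.020045 / 0.32577 ≈ 0.062.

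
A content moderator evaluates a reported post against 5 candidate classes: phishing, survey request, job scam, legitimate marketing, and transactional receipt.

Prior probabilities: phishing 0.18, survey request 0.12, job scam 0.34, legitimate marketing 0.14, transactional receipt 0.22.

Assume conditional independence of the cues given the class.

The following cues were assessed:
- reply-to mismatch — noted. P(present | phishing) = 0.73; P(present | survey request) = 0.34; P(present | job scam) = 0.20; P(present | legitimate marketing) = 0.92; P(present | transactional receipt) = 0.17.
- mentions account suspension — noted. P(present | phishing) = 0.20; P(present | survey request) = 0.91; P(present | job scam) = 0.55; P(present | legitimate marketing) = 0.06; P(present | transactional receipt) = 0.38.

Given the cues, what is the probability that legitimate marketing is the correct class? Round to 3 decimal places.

0.063

Multiply each prior by the joint likelihood of the cue pattern:
  phishing: 0.18 × 0.73 × 0.20 = 0.02628
  survey request: 0.12 × 0.34 × 0.91 = 0.037128
  job scam: 0.34 × 0.20 × 0.55 = 0.0374
  legitimate marketing: 0.14 × 0.92 × 0.06 = 0.007728
  transactional receipt: 0.22 × 0.17 × 0.38 = 0.014212
Marginal likelihood of the evidence = 0.12275.
P(legitimate marketing | evidence) = 0.007728 / 0.12275 ≈ 0.063.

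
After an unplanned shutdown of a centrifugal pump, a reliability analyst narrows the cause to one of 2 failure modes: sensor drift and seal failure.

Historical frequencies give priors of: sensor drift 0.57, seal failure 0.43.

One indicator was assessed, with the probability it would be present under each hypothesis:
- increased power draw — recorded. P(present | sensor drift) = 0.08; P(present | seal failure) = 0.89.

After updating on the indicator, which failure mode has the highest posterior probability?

seal failure

By Bayes' rule, the unnormalized weight for each hypothesis is prior × likelihood:
  sensor drift: 0.57 × 0.08 = 0.0456
  seal failure: 0.43 × 0.89 = 0.3827
The unnormalized weights sum to 0.4283.
P(sensor drift | evidence) ≈ 0.0456 / 0.4283 ≈ 0.106
P(seal failure | evidence) ≈ 0.3827 / 0.4283 ≈ 0.894
The largest is 0.894, so seal failure is most probable.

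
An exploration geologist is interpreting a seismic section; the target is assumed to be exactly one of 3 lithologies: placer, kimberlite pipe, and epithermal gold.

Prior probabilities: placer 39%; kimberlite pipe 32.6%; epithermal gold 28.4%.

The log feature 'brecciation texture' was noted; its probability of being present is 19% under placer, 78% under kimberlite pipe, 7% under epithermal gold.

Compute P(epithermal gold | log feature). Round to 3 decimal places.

By Bayes' rule, the unnormalized weight for each hypothesis is prior × likelihood:
  placer: 0.390 × 0.19 = 0.0741
  kimberlite pipe: 0.326 × 0.78 = 0.25428
  epithermal gold: 0.284 × 0.07 = 0.01988
Marginal likelihood of the evidence = 0.34826.
P(epithermal gold | evidence) = 0.01988 / 0.34826 ≈ 0.057.

0.057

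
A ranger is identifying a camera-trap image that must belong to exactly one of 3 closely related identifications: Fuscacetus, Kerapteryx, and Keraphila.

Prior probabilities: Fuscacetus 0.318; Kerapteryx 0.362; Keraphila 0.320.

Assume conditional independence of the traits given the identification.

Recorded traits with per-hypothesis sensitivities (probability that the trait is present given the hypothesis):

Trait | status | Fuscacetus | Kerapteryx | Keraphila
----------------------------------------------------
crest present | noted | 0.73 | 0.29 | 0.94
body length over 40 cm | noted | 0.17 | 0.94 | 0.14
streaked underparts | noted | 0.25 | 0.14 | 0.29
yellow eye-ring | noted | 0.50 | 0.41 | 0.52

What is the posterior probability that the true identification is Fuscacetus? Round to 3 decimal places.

Multiply each prior by the joint likelihood of the trait pattern:
  Fuscacetus: 0.318 × 0.73 × 0.17 × 0.25 × 0.50 = 0.004933
  Kerapteryx: 0.362 × 0.29 × 0.94 × 0.14 × 0.41 = 0.0056643
  Keraphila: 0.320 × 0.94 × 0.14 × 0.29 × 0.52 = 0.0063505
The unnormalized weights sum to 0.016948.
P(Fuscacetus | evidence) = 0.004933 / 0.016948 ≈ 0.291.

0.291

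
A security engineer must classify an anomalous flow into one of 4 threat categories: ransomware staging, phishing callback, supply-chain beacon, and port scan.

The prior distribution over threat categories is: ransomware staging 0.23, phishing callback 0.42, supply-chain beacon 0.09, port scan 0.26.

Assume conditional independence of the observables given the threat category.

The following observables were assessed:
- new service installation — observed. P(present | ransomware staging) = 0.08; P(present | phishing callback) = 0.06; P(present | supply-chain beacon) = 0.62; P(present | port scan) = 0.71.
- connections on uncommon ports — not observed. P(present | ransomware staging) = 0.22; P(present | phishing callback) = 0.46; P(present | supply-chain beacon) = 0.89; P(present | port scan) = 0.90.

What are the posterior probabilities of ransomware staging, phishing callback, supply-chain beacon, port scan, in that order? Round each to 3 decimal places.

0.273, 0.259, 0.117, 0.351

Multiply each prior by the joint likelihood of the observable pattern (using 1 − P(present | H) for each absent observable):
  ransomware staging: 0.23 × 0.08 × (1 − 0.22) = 0.014352
  phishing callback: 0.42 × 0.06 × (1 − 0.46) = 0.013608
  supply-chain beacon: 0.09 × 0.62 × (1 − 0.89) = 0.006138
  port scan: 0.26 × 0.71 × (1 − 0.90) = 0.01846
Marginal likelihood of the evidence = 0.052558.
P(ransomware staging | evidence) = 0.014352 / 0.052558 ≈ 0.273
P(phishing callback | evidence) = 0.013608 / 0.052558 ≈ 0.259
P(supply-chain beacon | evidence) = 0.006138 / 0.052558 ≈ 0.117
P(port scan | evidence) = 0.01846 / 0.052558 ≈ 0.351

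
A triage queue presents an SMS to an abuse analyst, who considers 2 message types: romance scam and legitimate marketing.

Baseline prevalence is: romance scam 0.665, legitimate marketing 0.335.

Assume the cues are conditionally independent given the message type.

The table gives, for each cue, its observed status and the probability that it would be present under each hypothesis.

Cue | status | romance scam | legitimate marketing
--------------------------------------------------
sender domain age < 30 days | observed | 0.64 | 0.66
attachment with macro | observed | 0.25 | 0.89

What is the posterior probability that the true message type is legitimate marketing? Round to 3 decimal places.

0.649

By Bayes' rule with conditional independence, the unnormalized weight for each hypothesis is prior × ∏ likelihoods:
  romance scam: 0.665 × 0.64 × 0.25 = 0.1064
  legitimate marketing: 0.335 × 0.66 × 0.89 = 0.19678
The unnormalized weights sum to 0.30318.
P(legitimate marketing | evidence) = 0.19678 / 0.30318 ≈ 0.649.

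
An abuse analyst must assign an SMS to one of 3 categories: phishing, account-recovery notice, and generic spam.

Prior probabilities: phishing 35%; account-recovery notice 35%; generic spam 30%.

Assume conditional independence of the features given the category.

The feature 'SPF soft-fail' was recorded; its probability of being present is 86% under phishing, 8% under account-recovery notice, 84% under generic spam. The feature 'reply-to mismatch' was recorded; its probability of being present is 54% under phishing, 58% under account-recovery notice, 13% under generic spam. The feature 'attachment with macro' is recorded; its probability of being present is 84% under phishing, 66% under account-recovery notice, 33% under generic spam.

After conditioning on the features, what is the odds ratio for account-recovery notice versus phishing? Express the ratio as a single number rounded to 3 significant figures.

0.0785

Unnormalized posterior weight (prior times the feature likelihoods) for each of the two hypotheses:
  account-recovery notice: 0.35 × 0.08 × 0.58 × 0.66 = 0.010718
  phishing: 0.35 × 0.86 × 0.54 × 0.84 = 0.13653
Posterior odds = 0.010718 / 0.13653 ≈ 0.0785.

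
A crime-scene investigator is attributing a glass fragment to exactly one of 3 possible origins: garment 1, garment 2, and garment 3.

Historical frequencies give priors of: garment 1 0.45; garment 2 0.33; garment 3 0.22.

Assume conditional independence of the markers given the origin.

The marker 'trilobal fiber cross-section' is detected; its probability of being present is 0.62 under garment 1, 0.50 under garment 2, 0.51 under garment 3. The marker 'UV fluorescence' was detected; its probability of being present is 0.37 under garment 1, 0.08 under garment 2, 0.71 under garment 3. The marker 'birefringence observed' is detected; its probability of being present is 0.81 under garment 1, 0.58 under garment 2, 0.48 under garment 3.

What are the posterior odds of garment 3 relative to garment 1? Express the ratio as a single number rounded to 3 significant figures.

Posterior odds equal prior odds times the likelihood ratio; only the two competing hypotheses matter.
  garment 3: 0.22 × 0.51 × 0.71 × 0.48 = 0.038238
  garment 1: 0.45 × 0.62 × 0.37 × 0.81 = 0.083616
Posterior odds = 0.038238 / 0.083616 ≈ 0.457.

0.457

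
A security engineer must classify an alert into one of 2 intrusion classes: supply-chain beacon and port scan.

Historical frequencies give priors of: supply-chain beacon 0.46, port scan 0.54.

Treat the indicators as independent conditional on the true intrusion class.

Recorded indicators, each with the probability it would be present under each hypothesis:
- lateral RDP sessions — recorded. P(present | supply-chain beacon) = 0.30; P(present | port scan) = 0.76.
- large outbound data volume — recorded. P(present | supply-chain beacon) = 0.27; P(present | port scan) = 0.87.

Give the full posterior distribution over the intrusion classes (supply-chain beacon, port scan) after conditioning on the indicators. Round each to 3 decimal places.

0.094, 0.906

Multiply each prior by the joint likelihood of the indicator pattern:
  supply-chain beacon: 0.46 × 0.30 × 0.27 = 0.03726
  port scan: 0.54 × 0.76 × 0.87 = 0.35705
Marginal likelihood of the evidence = 0.39431.
P(supply-chain beacon | evidence) = 0.03726 / 0.39431 ≈ 0.094
P(port scan | evidence) = 0.35705 / 0.39431 ≈ 0.906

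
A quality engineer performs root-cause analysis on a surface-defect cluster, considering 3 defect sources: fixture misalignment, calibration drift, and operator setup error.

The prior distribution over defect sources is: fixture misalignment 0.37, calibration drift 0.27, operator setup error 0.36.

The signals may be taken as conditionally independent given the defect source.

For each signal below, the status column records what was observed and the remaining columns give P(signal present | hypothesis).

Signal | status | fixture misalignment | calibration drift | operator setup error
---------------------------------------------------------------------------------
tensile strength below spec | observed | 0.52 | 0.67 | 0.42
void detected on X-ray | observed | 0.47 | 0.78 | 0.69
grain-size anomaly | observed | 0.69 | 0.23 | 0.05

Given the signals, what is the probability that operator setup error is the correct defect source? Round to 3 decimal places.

0.052

Multiply each prior by the joint likelihood of the signal pattern:
  fixture misalignment: 0.37 × 0.52 × 0.47 × 0.69 = 0.062395
  calibration drift: 0.27 × 0.67 × 0.78 × 0.23 = 0.032453
  operator setup error: 0.36 × 0.42 × 0.69 × 0.05 = 0.0052164
Marginal likelihood of the evidence = 0.10007.
P(operator setup error | evidence) = 0.0052164 / 0.10007 ≈ 0.052.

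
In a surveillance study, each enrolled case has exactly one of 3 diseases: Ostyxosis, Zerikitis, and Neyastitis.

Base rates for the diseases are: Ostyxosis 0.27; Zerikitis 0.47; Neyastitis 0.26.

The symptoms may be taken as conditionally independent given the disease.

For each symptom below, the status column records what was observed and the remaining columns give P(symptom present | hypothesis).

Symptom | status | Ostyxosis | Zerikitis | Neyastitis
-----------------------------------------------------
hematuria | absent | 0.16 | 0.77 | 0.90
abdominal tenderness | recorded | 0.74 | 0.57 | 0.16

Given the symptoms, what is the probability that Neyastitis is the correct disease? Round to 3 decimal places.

Multiply each prior by the joint likelihood of the symptom pattern (using 1 − P(present | H) for each absent symptom):
  Ostyxosis: 0.27 × (1 − 0.16) × 0.74 = 0.16783
  Zerikitis: 0.47 × (1 − 0.77) × 0.57 = 0.061617
  Neyastitis: 0.26 × (1 − 0.90) × 0.16 = 0.00416
The unnormalized weights sum to 0.23361.
P(Neyastitis | evidence) = 0.00416 / 0.23361 ≈ 0.018.

0.018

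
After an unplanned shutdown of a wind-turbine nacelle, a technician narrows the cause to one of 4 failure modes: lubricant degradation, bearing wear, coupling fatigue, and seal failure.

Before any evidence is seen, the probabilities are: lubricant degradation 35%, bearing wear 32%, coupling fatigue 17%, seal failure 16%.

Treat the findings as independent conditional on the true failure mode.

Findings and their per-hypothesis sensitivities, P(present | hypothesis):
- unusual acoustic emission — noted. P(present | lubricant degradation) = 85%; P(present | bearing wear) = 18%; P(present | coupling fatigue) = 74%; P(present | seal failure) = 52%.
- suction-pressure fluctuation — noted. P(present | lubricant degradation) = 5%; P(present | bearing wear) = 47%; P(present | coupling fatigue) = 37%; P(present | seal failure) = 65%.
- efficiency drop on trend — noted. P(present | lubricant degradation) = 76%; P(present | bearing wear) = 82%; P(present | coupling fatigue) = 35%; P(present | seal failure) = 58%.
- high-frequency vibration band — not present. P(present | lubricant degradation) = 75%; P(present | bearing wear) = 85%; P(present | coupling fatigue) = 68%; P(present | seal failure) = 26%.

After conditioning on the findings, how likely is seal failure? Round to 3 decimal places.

0.671

By Bayes' rule with conditional independence, the unnormalized weight for each hypothesis is prior × ∏ likelihoods (using 1 − P(present | H) for each absent finding):
  lubricant degradation: 0.35 × 0.85 × 0.05 × 0.76 × (1 − 0.75) = 0.0028262
  bearing wear: 0.32 × 0.18 × 0.47 × 0.82 × (1 − 0.85) = 0.0033299
  coupling fatigue: 0.17 × 0.74 × 0.37 × 0.35 × (1 − 0.68) = 0.0052132
  seal failure: 0.16 × 0.52 × 0.65 × 0.58 × (1 − 0.26) = 0.023211
The unnormalized weights sum to 0.03458.
P(seal failure | evidence) = 0.023211 / 0.03458 ≈ 0.671.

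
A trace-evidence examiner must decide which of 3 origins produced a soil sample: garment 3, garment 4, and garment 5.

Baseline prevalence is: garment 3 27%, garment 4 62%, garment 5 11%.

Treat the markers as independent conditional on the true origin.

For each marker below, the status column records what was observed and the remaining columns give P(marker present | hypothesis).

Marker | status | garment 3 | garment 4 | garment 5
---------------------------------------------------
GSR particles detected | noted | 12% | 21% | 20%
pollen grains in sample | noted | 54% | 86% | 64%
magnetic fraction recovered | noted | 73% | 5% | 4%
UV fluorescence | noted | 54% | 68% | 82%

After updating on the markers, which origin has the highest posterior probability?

garment 3

Multiply each prior by the joint likelihood of the marker pattern:
  garment 3: 0.27 × 0.12 × 0.54 × 0.73 × 0.54 = 0.0068969
  garment 4: 0.62 × 0.21 × 0.86 × 0.05 × 0.68 = 0.003807
  garment 5: 0.11 × 0.20 × 0.64 × 0.04 × 0.82 = 0.00046182
Normalizing constant Z = 0.0068969 + 0.003807 + 0.00046182 = 0.011166.
P(garment 3 | evidence) ≈ 0.0068969 / 0.011166 ≈ 0.618
P(garment 4 | evidence) ≈ 0.003807 / 0.011166 ≈ 0.341
P(garment 5 | evidence) ≈ 0.00046182 / 0.011166 ≈ 0.041
The largest is 0.618, so garment 3 is most probable.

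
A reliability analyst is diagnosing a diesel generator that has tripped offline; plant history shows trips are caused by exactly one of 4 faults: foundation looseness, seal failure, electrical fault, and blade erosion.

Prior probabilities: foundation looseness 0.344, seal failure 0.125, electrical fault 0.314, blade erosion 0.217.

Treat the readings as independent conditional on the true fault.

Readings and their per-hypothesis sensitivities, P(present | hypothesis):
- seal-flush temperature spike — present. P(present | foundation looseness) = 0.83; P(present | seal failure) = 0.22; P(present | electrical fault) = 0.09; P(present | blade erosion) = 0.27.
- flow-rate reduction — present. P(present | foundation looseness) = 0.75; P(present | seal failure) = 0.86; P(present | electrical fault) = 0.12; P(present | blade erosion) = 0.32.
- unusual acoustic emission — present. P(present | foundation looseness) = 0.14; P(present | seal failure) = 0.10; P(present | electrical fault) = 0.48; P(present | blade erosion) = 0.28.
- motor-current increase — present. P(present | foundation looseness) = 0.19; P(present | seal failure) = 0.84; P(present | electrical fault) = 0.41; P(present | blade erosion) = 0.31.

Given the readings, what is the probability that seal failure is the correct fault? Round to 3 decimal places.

0.199

For each hypothesis, the unnormalized posterior weight is prior × product of the reading likelihoods:
  foundation looseness: 0.344 × 0.83 × 0.75 × 0.14 × 0.19 = 0.0056961
  seal failure: 0.125 × 0.22 × 0.86 × 0.10 × 0.84 = 0.0019866
  electrical fault: 0.314 × 0.09 × 0.12 × 0.48 × 0.41 = 0.00066739
  blade erosion: 0.217 × 0.27 × 0.32 × 0.28 × 0.31 = 0.0016274
Normalizing constant Z = 0.0056961 + 0.0019866 + 0.00066739 + 0.0016274 = 0.0099775.
P(seal failure | evidence) = 0.0019866 / 0.0099775 ≈ 0.199.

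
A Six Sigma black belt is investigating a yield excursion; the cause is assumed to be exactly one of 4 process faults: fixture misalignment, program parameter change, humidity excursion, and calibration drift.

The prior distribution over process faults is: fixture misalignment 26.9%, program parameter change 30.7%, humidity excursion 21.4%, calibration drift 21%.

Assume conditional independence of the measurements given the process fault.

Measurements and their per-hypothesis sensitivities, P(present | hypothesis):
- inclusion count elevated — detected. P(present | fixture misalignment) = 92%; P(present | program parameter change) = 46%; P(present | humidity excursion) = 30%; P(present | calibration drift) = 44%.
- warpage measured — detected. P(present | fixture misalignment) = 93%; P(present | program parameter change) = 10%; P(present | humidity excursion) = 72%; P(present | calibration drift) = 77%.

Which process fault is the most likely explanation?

fixture misalignment

By Bayes' rule with conditional independence, the unnormalized weight for each hypothesis is prior × ∏ likelihoods:
  fixture misalignment: 0.269 × 0.92 × 0.93 = 0.23016
  program parameter change: 0.307 × 0.46 × 0.10 = 0.014122
  humidity excursion: 0.214 × 0.30 × 0.72 = 0.046224
  calibration drift: 0.210 × 0.44 × 0.77 = 0.071148
Marginal likelihood of the evidence = 0.36165.
P(fixture misalignment | evidence) ≈ 0.23016 / 0.36165 ≈ 0.636
P(program parameter change | evidence) ≈ 0.014122 / 0.36165 ≈ 0.039
P(humidity excursion | evidence) ≈ 0.046224 / 0.36165 ≈ 0.128
P(calibration drift | evidence) ≈ 0.071148 / 0.36165 ≈ 0.197
The largest is 0.636, so fixture misalignment is most probable.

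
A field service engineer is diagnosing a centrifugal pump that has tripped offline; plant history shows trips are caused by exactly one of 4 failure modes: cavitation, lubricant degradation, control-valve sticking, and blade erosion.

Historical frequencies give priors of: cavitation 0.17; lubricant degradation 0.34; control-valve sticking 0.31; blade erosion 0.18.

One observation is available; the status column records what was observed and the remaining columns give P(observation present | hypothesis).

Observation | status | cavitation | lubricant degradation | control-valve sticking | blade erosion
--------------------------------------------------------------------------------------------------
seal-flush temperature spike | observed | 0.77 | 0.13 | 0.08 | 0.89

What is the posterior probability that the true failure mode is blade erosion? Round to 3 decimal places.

Multiply each prior by the likelihood of the observation:
  cavitation: 0.17 × 0.77 = 0.1309
  lubricant degradation: 0.34 × 0.13 = 0.0442
  control-valve sticking: 0.31 × 0.08 = 0.0248
  blade erosion: 0.18 × 0.89 = 0.1602
Normalizing constant Z = 0.1309 + 0.0442 + 0.0248 + 0.1602 = 0.3601.
P(blade erosion | evidence) = 0.1602 / 0.3601 ≈ 0.445.

0.445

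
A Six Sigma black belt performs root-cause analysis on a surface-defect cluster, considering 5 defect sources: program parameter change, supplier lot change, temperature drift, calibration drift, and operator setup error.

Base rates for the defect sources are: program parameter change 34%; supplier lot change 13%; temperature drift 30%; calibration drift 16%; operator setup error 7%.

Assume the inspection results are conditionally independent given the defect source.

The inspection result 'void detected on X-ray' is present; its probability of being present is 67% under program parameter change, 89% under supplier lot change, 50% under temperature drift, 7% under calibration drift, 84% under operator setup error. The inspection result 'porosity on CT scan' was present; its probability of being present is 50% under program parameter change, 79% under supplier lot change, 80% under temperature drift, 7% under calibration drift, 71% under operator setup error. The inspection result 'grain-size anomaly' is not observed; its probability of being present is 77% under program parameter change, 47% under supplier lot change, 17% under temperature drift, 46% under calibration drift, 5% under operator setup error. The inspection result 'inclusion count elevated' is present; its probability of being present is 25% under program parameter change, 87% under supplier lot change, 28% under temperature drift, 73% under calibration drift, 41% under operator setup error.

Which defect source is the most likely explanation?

supplier lot change

For each hypothesis, the unnormalized posterior weight is prior × product of the inspection result likelihoods (using 1 − P(present | H) for each absent inspection result):
  program parameter change: 0.34 × 0.67 × 0.50 × (1 − 0.77) × 0.25 = 0.0065493
  supplier lot change: 0.13 × 0.89 × 0.79 × (1 − 0.47) × 0.87 = 0.042146
  temperature drift: 0.30 × 0.50 × 0.80 × (1 − 0.17) × 0.28 = 0.027888
  calibration drift: 0.16 × 0.07 × 0.07 × (1 − 0.46) × 0.73 = 0.00030905
  operator setup error: 0.07 × 0.84 × 0.71 × (1 − 0.05) × 0.41 = 0.016261
The unnormalized weights sum to 0.093153.
P(program parameter change | evidence) ≈ 0.0065493 / 0.093153 ≈ 0.070
P(supplier lot change | evidence) ≈ 0.042146 / 0.093153 ≈ 0.452
P(temperature drift | evidence) ≈ 0.027888 / 0.093153 ≈ 0.299
P(calibration drift | evidence) ≈ 0.00030905 / 0.093153 ≈ 0.003
P(operator setup error | evidence) ≈ 0.016261 / 0.093153 ≈ 0.175
The largest is 0.452, so supplier lot change is most probable.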